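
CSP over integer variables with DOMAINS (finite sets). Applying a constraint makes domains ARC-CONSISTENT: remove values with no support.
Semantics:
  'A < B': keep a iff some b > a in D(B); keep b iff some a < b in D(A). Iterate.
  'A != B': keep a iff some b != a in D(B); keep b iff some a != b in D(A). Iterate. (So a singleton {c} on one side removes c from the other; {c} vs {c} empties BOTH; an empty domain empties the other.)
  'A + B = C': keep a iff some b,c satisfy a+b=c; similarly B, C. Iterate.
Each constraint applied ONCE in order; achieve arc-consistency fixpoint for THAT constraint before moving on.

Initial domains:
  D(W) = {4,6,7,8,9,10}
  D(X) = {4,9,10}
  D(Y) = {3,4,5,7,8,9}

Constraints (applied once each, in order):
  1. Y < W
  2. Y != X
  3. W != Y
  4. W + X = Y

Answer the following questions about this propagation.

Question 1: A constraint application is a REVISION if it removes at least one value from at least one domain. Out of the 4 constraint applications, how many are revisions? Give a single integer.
Constraint 1 (Y < W) on D(Y)={3,4,5,7,8,9} D(W)={4,6,7,8,9,10}: no change => not a revision
Constraint 2 (Y != X) on D(Y)={3,4,5,7,8,9} D(X)={4,9,10}: no change => not a revision
Constraint 3 (W != Y) on D(W)={4,6,7,8,9,10} D(Y)={3,4,5,7,8,9}: no change => not a revision
Constraint 4 (W + X = Y) on D(W)={4,6,7,8,9,10} D(X)={4,9,10} D(Y)={3,4,5,7,8,9}: W {4,6,7,8,9,10}->{4}; X {4,9,10}->{4}; Y {3,4,5,7,8,9}->{8} => REVISION
Total revisions = 1

Answer: 1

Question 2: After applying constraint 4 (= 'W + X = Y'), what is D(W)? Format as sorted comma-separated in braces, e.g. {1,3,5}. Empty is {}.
Answer: {4}

Derivation:
Constraint 1 (Y < W) on D(Y)={3,4,5,7,8,9} D(W)={4,6,7,8,9,10}: no change
Constraint 2 (Y != X) on D(Y)={3,4,5,7,8,9} D(X)={4,9,10}: no change
Constraint 3 (W != Y) on D(W)={4,6,7,8,9,10} D(Y)={3,4,5,7,8,9}: no change
Constraint 4 (W + X = Y) on D(W)={4,6,7,8,9,10} D(X)={4,9,10} D(Y)={3,4,5,7,8,9}: W {4,6,7,8,9,10}->{4}; X {4,9,10}->{4}; Y {3,4,5,7,8,9}->{8}
So after constraint 4: D(W) = {4}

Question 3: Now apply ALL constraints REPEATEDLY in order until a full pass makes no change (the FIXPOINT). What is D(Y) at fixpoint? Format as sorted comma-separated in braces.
Answer: {}

Derivation:
pass 0 (initial): D(Y)={3,4,5,7,8,9}
pass 1: W {4,6,7,8,9,10}->{4}; X {4,9,10}->{4}; Y {3,4,5,7,8,9}->{8}
pass 2: W {4}->{}; X {4}->{}; Y {8}->{}
pass 3: no change
Fixpoint after 3 passes: D(Y) = {}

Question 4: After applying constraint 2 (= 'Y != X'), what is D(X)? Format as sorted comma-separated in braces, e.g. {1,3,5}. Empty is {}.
Answer: {4,9,10}

Derivation:
Constraint 1 (Y < W) on D(Y)={3,4,5,7,8,9} D(W)={4,6,7,8,9,10}: no change
Constraint 2 (Y != X) on D(Y)={3,4,5,7,8,9} D(X)={4,9,10}: no change
So after constraint 2: D(X) = {4,9,10}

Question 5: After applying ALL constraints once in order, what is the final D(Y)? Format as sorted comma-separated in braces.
Constraint 1 (Y < W) on D(Y)={3,4,5,7,8,9} D(W)={4,6,7,8,9,10}: no change
Constraint 2 (Y != X) on D(Y)={3,4,5,7,8,9} D(X)={4,9,10}: no change
Constraint 3 (W != Y) on D(W)={4,6,7,8,9,10} D(Y)={3,4,5,7,8,9}: no change
Constraint 4 (W + X = Y) on D(W)={4,6,7,8,9,10} D(X)={4,9,10} D(Y)={3,4,5,7,8,9}: W {4,6,7,8,9,10}->{4}; X {4,9,10}->{4}; Y {3,4,5,7,8,9}->{8}
So after all 4 constraints: D(Y) = {8}

Answer: {8}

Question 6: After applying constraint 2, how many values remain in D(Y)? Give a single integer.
Constraint 1 (Y < W) on D(Y)={3,4,5,7,8,9} D(W)={4,6,7,8,9,10}: no change
Constraint 2 (Y != X) on D(Y)={3,4,5,7,8,9} D(X)={4,9,10}: no change
So after constraint 2: D(Y)={3,4,5,7,8,9}, size = 6

Answer: 6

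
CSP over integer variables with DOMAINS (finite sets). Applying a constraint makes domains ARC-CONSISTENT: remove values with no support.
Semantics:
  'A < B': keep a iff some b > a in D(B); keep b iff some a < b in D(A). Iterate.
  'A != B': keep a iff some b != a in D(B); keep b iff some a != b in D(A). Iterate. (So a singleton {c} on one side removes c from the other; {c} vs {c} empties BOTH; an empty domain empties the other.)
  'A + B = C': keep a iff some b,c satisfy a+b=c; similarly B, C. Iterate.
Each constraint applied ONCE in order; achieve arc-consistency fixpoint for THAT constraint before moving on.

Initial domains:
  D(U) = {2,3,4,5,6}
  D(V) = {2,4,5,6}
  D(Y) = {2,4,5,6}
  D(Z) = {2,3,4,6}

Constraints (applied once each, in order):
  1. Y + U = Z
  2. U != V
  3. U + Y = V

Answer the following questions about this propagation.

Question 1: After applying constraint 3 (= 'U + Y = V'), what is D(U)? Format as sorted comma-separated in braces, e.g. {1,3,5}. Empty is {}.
Constraint 1 (Y + U = Z) on D(Y)={2,4,5,6} D(U)={2,3,4,5,6} D(Z)={2,3,4,6}: Y {2,4,5,6}->{2,4}; U {2,3,4,5,6}->{2,4}; Z {2,3,4,6}->{4,6}
Constraint 2 (U != V) on D(U)={2,4} D(V)={2,4,5,6}: no change
Constraint 3 (U + Y = V) on D(U)={2,4} D(Y)={2,4} D(V)={2,4,5,6}: V {2,4,5,6}->{4,6}
So after constraint 3: D(U) = {2,4}

Answer: {2,4}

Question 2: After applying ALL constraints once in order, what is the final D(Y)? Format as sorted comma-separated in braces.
Constraint 1 (Y + U = Z) on D(Y)={2,4,5,6} D(U)={2,3,4,5,6} D(Z)={2,3,4,6}: Y {2,4,5,6}->{2,4}; U {2,3,4,5,6}->{2,4}; Z {2,3,4,6}->{4,6}
Constraint 2 (U != V) on D(U)={2,4} D(V)={2,4,5,6}: no change
Constraint 3 (U + Y = V) on D(U)={2,4} D(Y)={2,4} D(V)={2,4,5,6}: V {2,4,5,6}->{4,6}
So after all 3 constraints: D(Y) = {2,4}

Answer: {2,4}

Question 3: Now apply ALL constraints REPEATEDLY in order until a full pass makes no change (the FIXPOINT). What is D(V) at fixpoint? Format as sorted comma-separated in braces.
Answer: {4,6}

Derivation:
pass 0 (initial): D(V)={2,4,5,6}
pass 1: U {2,3,4,5,6}->{2,4}; V {2,4,5,6}->{4,6}; Y {2,4,5,6}->{2,4}; Z {2,3,4,6}->{4,6}
pass 2: no change
Fixpoint after 2 passes: D(V) = {4,6}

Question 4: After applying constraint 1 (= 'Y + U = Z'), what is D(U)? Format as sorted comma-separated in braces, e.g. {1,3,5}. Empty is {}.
Answer: {2,4}

Derivation:
Constraint 1 (Y + U = Z) on D(Y)={2,4,5,6} D(U)={2,3,4,5,6} D(Z)={2,3,4,6}: Y {2,4,5,6}->{2,4}; U {2,3,4,5,6}->{2,4}; Z {2,3,4,6}->{4,6}
So after constraint 1: D(U) = {2,4}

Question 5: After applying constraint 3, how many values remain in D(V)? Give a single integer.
Answer: 2

Derivation:
Constraint 1 (Y + U = Z) on D(Y)={2,4,5,6} D(U)={2,3,4,5,6} D(Z)={2,3,4,6}: Y {2,4,5,6}->{2,4}; U {2,3,4,5,6}->{2,4}; Z {2,3,4,6}->{4,6}
Constraint 2 (U != V) on D(U)={2,4} D(V)={2,4,5,6}: no change
Constraint 3 (U + Y = V) on D(U)={2,4} D(Y)={2,4} D(V)={2,4,5,6}: V {2,4,5,6}->{4,6}
So after constraint 3: D(V)={4,6}, size = 2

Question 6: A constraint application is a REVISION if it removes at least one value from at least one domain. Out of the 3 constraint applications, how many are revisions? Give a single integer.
Answer: 2

Derivation:
Constraint 1 (Y + U = Z) on D(Y)={2,4,5,6} D(U)={2,3,4,5,6} D(Z)={2,3,4,6}: Y {2,4,5,6}->{2,4}; U {2,3,4,5,6}->{2,4}; Z {2,3,4,6}->{4,6} => REVISION
Constraint 2 (U != V) on D(U)={2,4} D(V)={2,4,5,6}: no change => not a revision
Constraint 3 (U + Y = V) on D(U)={2,4} D(Y)={2,4} D(V)={2,4,5,6}: V {2,4,5,6}->{4,6} => REVISION
Total revisions = 2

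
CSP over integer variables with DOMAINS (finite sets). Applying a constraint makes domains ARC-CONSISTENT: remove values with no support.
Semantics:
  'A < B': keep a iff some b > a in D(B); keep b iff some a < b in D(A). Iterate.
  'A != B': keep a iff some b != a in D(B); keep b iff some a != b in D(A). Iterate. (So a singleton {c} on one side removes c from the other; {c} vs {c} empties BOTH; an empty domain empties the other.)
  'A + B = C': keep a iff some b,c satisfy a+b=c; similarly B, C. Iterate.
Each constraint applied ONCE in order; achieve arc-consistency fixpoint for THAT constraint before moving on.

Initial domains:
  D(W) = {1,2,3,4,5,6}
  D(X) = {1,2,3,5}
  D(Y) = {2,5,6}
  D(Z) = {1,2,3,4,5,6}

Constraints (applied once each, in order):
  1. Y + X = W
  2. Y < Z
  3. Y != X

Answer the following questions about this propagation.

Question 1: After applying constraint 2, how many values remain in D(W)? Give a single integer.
Constraint 1 (Y + X = W) on D(Y)={2,5,6} D(X)={1,2,3,5} D(W)={1,2,3,4,5,6}: Y {2,5,6}->{2,5}; X {1,2,3,5}->{1,2,3}; W {1,2,3,4,5,6}->{3,4,5,6}
Constraint 2 (Y < Z) on D(Y)={2,5} D(Z)={1,2,3,4,5,6}: Z {1,2,3,4,5,6}->{3,4,5,6}
So after constraint 2: D(W)={3,4,5,6}, size = 4

Answer: 4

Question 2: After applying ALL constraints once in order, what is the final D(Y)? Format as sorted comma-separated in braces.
Constraint 1 (Y + X = W) on D(Y)={2,5,6} D(X)={1,2,3,5} D(W)={1,2,3,4,5,6}: Y {2,5,6}->{2,5}; X {1,2,3,5}->{1,2,3}; W {1,2,3,4,5,6}->{3,4,5,6}
Constraint 2 (Y < Z) on D(Y)={2,5} D(Z)={1,2,3,4,5,6}: Z {1,2,3,4,5,6}->{3,4,5,6}
Constraint 3 (Y != X) on D(Y)={2,5} D(X)={1,2,3}: no change
So after all 3 constraints: D(Y) = {2,5}

Answer: {2,5}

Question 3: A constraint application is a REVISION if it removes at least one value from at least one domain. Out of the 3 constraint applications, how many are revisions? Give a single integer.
Constraint 1 (Y + X = W) on D(Y)={2,5,6} D(X)={1,2,3,5} D(W)={1,2,3,4,5,6}: Y {2,5,6}->{2,5}; X {1,2,3,5}->{1,2,3}; W {1,2,3,4,5,6}->{3,4,5,6} => REVISION
Constraint 2 (Y < Z) on D(Y)={2,5} D(Z)={1,2,3,4,5,6}: Z {1,2,3,4,5,6}->{3,4,5,6} => REVISION
Constraint 3 (Y != X) on D(Y)={2,5} D(X)={1,2,3}: no change => not a revision
Total revisions = 2

Answer: 2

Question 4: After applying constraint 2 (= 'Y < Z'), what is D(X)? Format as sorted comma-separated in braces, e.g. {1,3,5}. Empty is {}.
Answer: {1,2,3}

Derivation:
Constraint 1 (Y + X = W) on D(Y)={2,5,6} D(X)={1,2,3,5} D(W)={1,2,3,4,5,6}: Y {2,5,6}->{2,5}; X {1,2,3,5}->{1,2,3}; W {1,2,3,4,5,6}->{3,4,5,6}
Constraint 2 (Y < Z) on D(Y)={2,5} D(Z)={1,2,3,4,5,6}: Z {1,2,3,4,5,6}->{3,4,5,6}
So after constraint 2: D(X) = {1,2,3}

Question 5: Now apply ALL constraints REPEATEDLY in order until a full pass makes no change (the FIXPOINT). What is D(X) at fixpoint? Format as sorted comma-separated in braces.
pass 0 (initial): D(X)={1,2,3,5}
pass 1: W {1,2,3,4,5,6}->{3,4,5,6}; X {1,2,3,5}->{1,2,3}; Y {2,5,6}->{2,5}; Z {1,2,3,4,5,6}->{3,4,5,6}
pass 2: no change
Fixpoint after 2 passes: D(X) = {1,2,3}

Answer: {1,2,3}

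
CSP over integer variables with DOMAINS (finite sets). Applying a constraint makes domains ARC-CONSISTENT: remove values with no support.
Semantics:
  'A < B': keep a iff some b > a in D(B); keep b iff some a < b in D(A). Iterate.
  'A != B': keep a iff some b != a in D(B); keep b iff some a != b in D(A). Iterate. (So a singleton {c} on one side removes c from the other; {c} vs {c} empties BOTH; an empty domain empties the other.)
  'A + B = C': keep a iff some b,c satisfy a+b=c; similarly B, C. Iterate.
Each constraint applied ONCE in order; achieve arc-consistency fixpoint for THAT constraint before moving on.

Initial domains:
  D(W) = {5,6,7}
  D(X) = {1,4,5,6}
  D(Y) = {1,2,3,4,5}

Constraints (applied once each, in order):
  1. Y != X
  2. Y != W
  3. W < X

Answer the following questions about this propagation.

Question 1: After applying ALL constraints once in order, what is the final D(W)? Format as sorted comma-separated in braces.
Answer: {5}

Derivation:
Constraint 1 (Y != X) on D(Y)={1,2,3,4,5} D(X)={1,4,5,6}: no change
Constraint 2 (Y != W) on D(Y)={1,2,3,4,5} D(W)={5,6,7}: no change
Constraint 3 (W < X) on D(W)={5,6,7} D(X)={1,4,5,6}: W {5,6,7}->{5}; X {1,4,5,6}->{6}
So after all 3 constraints: D(W) = {5}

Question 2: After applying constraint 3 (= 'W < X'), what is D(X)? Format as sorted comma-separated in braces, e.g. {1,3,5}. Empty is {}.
Constraint 1 (Y != X) on D(Y)={1,2,3,4,5} D(X)={1,4,5,6}: no change
Constraint 2 (Y != W) on D(Y)={1,2,3,4,5} D(W)={5,6,7}: no change
Constraint 3 (W < X) on D(W)={5,6,7} D(X)={1,4,5,6}: W {5,6,7}->{5}; X {1,4,5,6}->{6}
So after constraint 3: D(X) = {6}

Answer: {6}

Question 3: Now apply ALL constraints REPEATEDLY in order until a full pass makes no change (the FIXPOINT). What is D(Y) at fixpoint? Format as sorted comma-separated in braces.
Answer: {1,2,3,4}

Derivation:
pass 0 (initial): D(Y)={1,2,3,4,5}
pass 1: W {5,6,7}->{5}; X {1,4,5,6}->{6}
pass 2: Y {1,2,3,4,5}->{1,2,3,4}
pass 3: no change
Fixpoint after 3 passes: D(Y) = {1,2,3,4}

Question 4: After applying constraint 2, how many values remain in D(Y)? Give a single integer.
Constraint 1 (Y != X) on D(Y)={1,2,3,4,5} D(X)={1,4,5,6}: no change
Constraint 2 (Y != W) on D(Y)={1,2,3,4,5} D(W)={5,6,7}: no change
So after constraint 2: D(Y)={1,2,3,4,5}, size = 5

Answer: 5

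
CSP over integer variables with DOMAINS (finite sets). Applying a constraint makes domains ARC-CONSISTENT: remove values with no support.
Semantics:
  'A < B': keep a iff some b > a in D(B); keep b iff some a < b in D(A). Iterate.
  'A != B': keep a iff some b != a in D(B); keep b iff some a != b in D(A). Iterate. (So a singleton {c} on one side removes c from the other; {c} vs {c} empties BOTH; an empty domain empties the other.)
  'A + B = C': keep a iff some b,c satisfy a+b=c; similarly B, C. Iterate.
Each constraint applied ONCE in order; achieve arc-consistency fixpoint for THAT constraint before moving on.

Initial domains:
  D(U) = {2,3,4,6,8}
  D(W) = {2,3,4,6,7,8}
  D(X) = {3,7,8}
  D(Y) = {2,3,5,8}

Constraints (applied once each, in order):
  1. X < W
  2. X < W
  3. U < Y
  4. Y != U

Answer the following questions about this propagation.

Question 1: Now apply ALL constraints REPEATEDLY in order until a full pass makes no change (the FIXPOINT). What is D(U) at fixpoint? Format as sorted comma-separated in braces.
Answer: {2,3,4,6}

Derivation:
pass 0 (initial): D(U)={2,3,4,6,8}
pass 1: U {2,3,4,6,8}->{2,3,4,6}; W {2,3,4,6,7,8}->{4,6,7,8}; X {3,7,8}->{3,7}; Y {2,3,5,8}->{3,5,8}
pass 2: no change
Fixpoint after 2 passes: D(U) = {2,3,4,6}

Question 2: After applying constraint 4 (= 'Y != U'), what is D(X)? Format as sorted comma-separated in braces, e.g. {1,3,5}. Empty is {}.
Answer: {3,7}

Derivation:
Constraint 1 (X < W) on D(X)={3,7,8} D(W)={2,3,4,6,7,8}: X {3,7,8}->{3,7}; W {2,3,4,6,7,8}->{4,6,7,8}
Constraint 2 (X < W) on D(X)={3,7} D(W)={4,6,7,8}: no change
Constraint 3 (U < Y) on D(U)={2,3,4,6,8} D(Y)={2,3,5,8}: U {2,3,4,6,8}->{2,3,4,6}; Y {2,3,5,8}->{3,5,8}
Constraint 4 (Y != U) on D(Y)={3,5,8} D(U)={2,3,4,6}: no change
So after constraint 4: D(X) = {3,7}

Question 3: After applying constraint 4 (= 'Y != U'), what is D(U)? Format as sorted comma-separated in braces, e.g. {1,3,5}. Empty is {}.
Answer: {2,3,4,6}

Derivation:
Constraint 1 (X < W) on D(X)={3,7,8} D(W)={2,3,4,6,7,8}: X {3,7,8}->{3,7}; W {2,3,4,6,7,8}->{4,6,7,8}
Constraint 2 (X < W) on D(X)={3,7} D(W)={4,6,7,8}: no change
Constraint 3 (U < Y) on D(U)={2,3,4,6,8} D(Y)={2,3,5,8}: U {2,3,4,6,8}->{2,3,4,6}; Y {2,3,5,8}->{3,5,8}
Constraint 4 (Y != U) on D(Y)={3,5,8} D(U)={2,3,4,6}: no change
So after constraint 4: D(U) = {2,3,4,6}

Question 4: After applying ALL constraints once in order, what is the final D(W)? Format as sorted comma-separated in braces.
Answer: {4,6,7,8}

Derivation:
Constraint 1 (X < W) on D(X)={3,7,8} D(W)={2,3,4,6,7,8}: X {3,7,8}->{3,7}; W {2,3,4,6,7,8}->{4,6,7,8}
Constraint 2 (X < W) on D(X)={3,7} D(W)={4,6,7,8}: no change
Constraint 3 (U < Y) on D(U)={2,3,4,6,8} D(Y)={2,3,5,8}: U {2,3,4,6,8}->{2,3,4,6}; Y {2,3,5,8}->{3,5,8}
Constraint 4 (Y != U) on D(Y)={3,5,8} D(U)={2,3,4,6}: no change
So after all 4 constraints: D(W) = {4,6,7,8}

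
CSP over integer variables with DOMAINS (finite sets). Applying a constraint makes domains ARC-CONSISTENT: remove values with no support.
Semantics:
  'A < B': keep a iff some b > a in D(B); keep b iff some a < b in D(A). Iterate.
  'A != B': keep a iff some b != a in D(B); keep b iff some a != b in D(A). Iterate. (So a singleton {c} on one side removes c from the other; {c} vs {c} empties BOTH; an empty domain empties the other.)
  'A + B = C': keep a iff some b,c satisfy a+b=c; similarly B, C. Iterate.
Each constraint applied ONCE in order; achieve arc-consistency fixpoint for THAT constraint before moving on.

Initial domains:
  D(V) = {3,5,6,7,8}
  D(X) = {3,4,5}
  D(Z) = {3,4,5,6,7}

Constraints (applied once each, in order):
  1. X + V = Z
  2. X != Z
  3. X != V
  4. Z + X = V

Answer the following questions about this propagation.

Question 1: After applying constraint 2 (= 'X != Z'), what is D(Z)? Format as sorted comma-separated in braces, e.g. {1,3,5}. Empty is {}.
Constraint 1 (X + V = Z) on D(X)={3,4,5} D(V)={3,5,6,7,8} D(Z)={3,4,5,6,7}: X {3,4,5}->{3,4}; V {3,5,6,7,8}->{3}; Z {3,4,5,6,7}->{6,7}
Constraint 2 (X != Z) on D(X)={3,4} D(Z)={6,7}: no change
So after constraint 2: D(Z) = {6,7}

Answer: {6,7}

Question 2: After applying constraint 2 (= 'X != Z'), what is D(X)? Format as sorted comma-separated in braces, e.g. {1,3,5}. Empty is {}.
Answer: {3,4}

Derivation:
Constraint 1 (X + V = Z) on D(X)={3,4,5} D(V)={3,5,6,7,8} D(Z)={3,4,5,6,7}: X {3,4,5}->{3,4}; V {3,5,6,7,8}->{3}; Z {3,4,5,6,7}->{6,7}
Constraint 2 (X != Z) on D(X)={3,4} D(Z)={6,7}: no change
So after constraint 2: D(X) = {3,4}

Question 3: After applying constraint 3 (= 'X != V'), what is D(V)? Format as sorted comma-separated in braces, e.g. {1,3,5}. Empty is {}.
Answer: {3}

Derivation:
Constraint 1 (X + V = Z) on D(X)={3,4,5} D(V)={3,5,6,7,8} D(Z)={3,4,5,6,7}: X {3,4,5}->{3,4}; V {3,5,6,7,8}->{3}; Z {3,4,5,6,7}->{6,7}
Constraint 2 (X != Z) on D(X)={3,4} D(Z)={6,7}: no change
Constraint 3 (X != V) on D(X)={3,4} D(V)={3}: X {3,4}->{4}
So after constraint 3: D(V) = {3}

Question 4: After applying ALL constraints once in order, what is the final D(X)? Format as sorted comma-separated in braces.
Answer: {}

Derivation:
Constraint 1 (X + V = Z) on D(X)={3,4,5} D(V)={3,5,6,7,8} D(Z)={3,4,5,6,7}: X {3,4,5}->{3,4}; V {3,5,6,7,8}->{3}; Z {3,4,5,6,7}->{6,7}
Constraint 2 (X != Z) on D(X)={3,4} D(Z)={6,7}: no change
Constraint 3 (X != V) on D(X)={3,4} D(V)={3}: X {3,4}->{4}
Constraint 4 (Z + X = V) on D(Z)={6,7} D(X)={4} D(V)={3}: Z {6,7}->{}; X {4}->{}; V {3}->{}
So after all 4 constraints: D(X) = {}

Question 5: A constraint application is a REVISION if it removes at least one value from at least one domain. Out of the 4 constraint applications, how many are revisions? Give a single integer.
Answer: 3

Derivation:
Constraint 1 (X + V = Z) on D(X)={3,4,5} D(V)={3,5,6,7,8} D(Z)={3,4,5,6,7}: X {3,4,5}->{3,4}; V {3,5,6,7,8}->{3}; Z {3,4,5,6,7}->{6,7} => REVISION
Constraint 2 (X != Z) on D(X)={3,4} D(Z)={6,7}: no change => not a revision
Constraint 3 (X != V) on D(X)={3,4} D(V)={3}: X {3,4}->{4} => REVISION
Constraint 4 (Z + X = V) on D(Z)={6,7} D(X)={4} D(V)={3}: Z {6,7}->{}; X {4}->{}; V {3}->{} => REVISION
Total revisions = 3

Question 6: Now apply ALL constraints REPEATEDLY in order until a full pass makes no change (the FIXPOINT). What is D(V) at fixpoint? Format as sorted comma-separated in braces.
pass 0 (initial): D(V)={3,5,6,7,8}
pass 1: V {3,5,6,7,8}->{}; X {3,4,5}->{}; Z {3,4,5,6,7}->{}
pass 2: no change
Fixpoint after 2 passes: D(V) = {}

Answer: {}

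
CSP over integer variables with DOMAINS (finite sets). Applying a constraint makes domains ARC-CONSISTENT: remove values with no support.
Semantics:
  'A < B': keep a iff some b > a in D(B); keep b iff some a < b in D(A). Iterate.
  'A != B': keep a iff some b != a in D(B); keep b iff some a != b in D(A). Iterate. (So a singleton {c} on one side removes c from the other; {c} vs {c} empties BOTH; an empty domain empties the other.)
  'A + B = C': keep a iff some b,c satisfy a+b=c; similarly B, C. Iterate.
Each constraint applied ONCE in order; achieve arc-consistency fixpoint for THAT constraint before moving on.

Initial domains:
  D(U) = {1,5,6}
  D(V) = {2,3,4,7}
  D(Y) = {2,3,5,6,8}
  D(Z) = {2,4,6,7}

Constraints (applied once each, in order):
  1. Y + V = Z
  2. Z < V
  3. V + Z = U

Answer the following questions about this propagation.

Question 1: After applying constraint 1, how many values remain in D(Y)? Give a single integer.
Constraint 1 (Y + V = Z) on D(Y)={2,3,5,6,8} D(V)={2,3,4,7} D(Z)={2,4,6,7}: Y {2,3,5,6,8}->{2,3,5}; V {2,3,4,7}->{2,3,4}; Z {2,4,6,7}->{4,6,7}
So after constraint 1: D(Y)={2,3,5}, size = 3

Answer: 3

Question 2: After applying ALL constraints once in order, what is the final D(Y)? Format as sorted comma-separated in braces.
Constraint 1 (Y + V = Z) on D(Y)={2,3,5,6,8} D(V)={2,3,4,7} D(Z)={2,4,6,7}: Y {2,3,5,6,8}->{2,3,5}; V {2,3,4,7}->{2,3,4}; Z {2,4,6,7}->{4,6,7}
Constraint 2 (Z < V) on D(Z)={4,6,7} D(V)={2,3,4}: Z {4,6,7}->{}; V {2,3,4}->{}
Constraint 3 (V + Z = U) on D(V)={} D(Z)={} D(U)={1,5,6}: U {1,5,6}->{}
So after all 3 constraints: D(Y) = {2,3,5}

Answer: {2,3,5}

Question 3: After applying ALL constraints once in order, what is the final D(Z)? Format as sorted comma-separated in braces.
Constraint 1 (Y + V = Z) on D(Y)={2,3,5,6,8} D(V)={2,3,4,7} D(Z)={2,4,6,7}: Y {2,3,5,6,8}->{2,3,5}; V {2,3,4,7}->{2,3,4}; Z {2,4,6,7}->{4,6,7}
Constraint 2 (Z < V) on D(Z)={4,6,7} D(V)={2,3,4}: Z {4,6,7}->{}; V {2,3,4}->{}
Constraint 3 (V + Z = U) on D(V)={} D(Z)={} D(U)={1,5,6}: U {1,5,6}->{}
So after all 3 constraints: D(Z) = {}

Answer: {}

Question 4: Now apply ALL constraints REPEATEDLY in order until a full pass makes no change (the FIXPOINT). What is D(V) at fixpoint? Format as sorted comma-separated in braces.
Answer: {}

Derivation:
pass 0 (initial): D(V)={2,3,4,7}
pass 1: U {1,5,6}->{}; V {2,3,4,7}->{}; Y {2,3,5,6,8}->{2,3,5}; Z {2,4,6,7}->{}
pass 2: Y {2,3,5}->{}
pass 3: no change
Fixpoint after 3 passes: D(V) = {}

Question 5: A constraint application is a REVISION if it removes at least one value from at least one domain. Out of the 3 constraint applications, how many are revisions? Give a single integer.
Constraint 1 (Y + V = Z) on D(Y)={2,3,5,6,8} D(V)={2,3,4,7} D(Z)={2,4,6,7}: Y {2,3,5,6,8}->{2,3,5}; V {2,3,4,7}->{2,3,4}; Z {2,4,6,7}->{4,6,7} => REVISION
Constraint 2 (Z < V) on D(Z)={4,6,7} D(V)={2,3,4}: Z {4,6,7}->{}; V {2,3,4}->{} => REVISION
Constraint 3 (V + Z = U) on D(V)={} D(Z)={} D(U)={1,5,6}: U {1,5,6}->{} => REVISION
Total revisions = 3

Answer: 3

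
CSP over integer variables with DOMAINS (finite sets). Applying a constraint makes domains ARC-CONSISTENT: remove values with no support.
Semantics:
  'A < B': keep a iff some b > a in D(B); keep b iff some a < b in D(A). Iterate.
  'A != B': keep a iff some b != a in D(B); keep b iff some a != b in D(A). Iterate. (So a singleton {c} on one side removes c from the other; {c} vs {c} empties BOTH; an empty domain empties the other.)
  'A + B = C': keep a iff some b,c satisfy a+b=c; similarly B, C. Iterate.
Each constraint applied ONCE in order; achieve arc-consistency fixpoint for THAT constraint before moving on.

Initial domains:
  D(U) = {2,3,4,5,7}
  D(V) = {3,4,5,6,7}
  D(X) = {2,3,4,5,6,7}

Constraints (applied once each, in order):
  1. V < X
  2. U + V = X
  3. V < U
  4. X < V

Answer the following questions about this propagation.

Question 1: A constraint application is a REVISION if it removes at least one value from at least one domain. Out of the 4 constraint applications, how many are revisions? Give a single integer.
Constraint 1 (V < X) on D(V)={3,4,5,6,7} D(X)={2,3,4,5,6,7}: V {3,4,5,6,7}->{3,4,5,6}; X {2,3,4,5,6,7}->{4,5,6,7} => REVISION
Constraint 2 (U + V = X) on D(U)={2,3,4,5,7} D(V)={3,4,5,6} D(X)={4,5,6,7}: U {2,3,4,5,7}->{2,3,4}; V {3,4,5,6}->{3,4,5}; X {4,5,6,7}->{5,6,7} => REVISION
Constraint 3 (V < U) on D(V)={3,4,5} D(U)={2,3,4}: V {3,4,5}->{3}; U {2,3,4}->{4} => REVISION
Constraint 4 (X < V) on D(X)={5,6,7} D(V)={3}: X {5,6,7}->{}; V {3}->{} => REVISION
Total revisions = 4

Answer: 4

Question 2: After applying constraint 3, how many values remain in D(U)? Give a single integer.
Constraint 1 (V < X) on D(V)={3,4,5,6,7} D(X)={2,3,4,5,6,7}: V {3,4,5,6,7}->{3,4,5,6}; X {2,3,4,5,6,7}->{4,5,6,7}
Constraint 2 (U + V = X) on D(U)={2,3,4,5,7} D(V)={3,4,5,6} D(X)={4,5,6,7}: U {2,3,4,5,7}->{2,3,4}; V {3,4,5,6}->{3,4,5}; X {4,5,6,7}->{5,6,7}
Constraint 3 (V < U) on D(V)={3,4,5} D(U)={2,3,4}: V {3,4,5}->{3}; U {2,3,4}->{4}
So after constraint 3: D(U)={4}, size = 1

Answer: 1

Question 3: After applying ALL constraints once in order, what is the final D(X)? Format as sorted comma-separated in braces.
Answer: {}

Derivation:
Constraint 1 (V < X) on D(V)={3,4,5,6,7} D(X)={2,3,4,5,6,7}: V {3,4,5,6,7}->{3,4,5,6}; X {2,3,4,5,6,7}->{4,5,6,7}
Constraint 2 (U + V = X) on D(U)={2,3,4,5,7} D(V)={3,4,5,6} D(X)={4,5,6,7}: U {2,3,4,5,7}->{2,3,4}; V {3,4,5,6}->{3,4,5}; X {4,5,6,7}->{5,6,7}
Constraint 3 (V < U) on D(V)={3,4,5} D(U)={2,3,4}: V {3,4,5}->{3}; U {2,3,4}->{4}
Constraint 4 (X < V) on D(X)={5,6,7} D(V)={3}: X {5,6,7}->{}; V {3}->{}
So after all 4 constraints: D(X) = {}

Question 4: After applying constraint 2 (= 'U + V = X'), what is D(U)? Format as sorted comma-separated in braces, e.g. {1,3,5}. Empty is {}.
Answer: {2,3,4}

Derivation:
Constraint 1 (V < X) on D(V)={3,4,5,6,7} D(X)={2,3,4,5,6,7}: V {3,4,5,6,7}->{3,4,5,6}; X {2,3,4,5,6,7}->{4,5,6,7}
Constraint 2 (U + V = X) on D(U)={2,3,4,5,7} D(V)={3,4,5,6} D(X)={4,5,6,7}: U {2,3,4,5,7}->{2,3,4}; V {3,4,5,6}->{3,4,5}; X {4,5,6,7}->{5,6,7}
So after constraint 2: D(U) = {2,3,4}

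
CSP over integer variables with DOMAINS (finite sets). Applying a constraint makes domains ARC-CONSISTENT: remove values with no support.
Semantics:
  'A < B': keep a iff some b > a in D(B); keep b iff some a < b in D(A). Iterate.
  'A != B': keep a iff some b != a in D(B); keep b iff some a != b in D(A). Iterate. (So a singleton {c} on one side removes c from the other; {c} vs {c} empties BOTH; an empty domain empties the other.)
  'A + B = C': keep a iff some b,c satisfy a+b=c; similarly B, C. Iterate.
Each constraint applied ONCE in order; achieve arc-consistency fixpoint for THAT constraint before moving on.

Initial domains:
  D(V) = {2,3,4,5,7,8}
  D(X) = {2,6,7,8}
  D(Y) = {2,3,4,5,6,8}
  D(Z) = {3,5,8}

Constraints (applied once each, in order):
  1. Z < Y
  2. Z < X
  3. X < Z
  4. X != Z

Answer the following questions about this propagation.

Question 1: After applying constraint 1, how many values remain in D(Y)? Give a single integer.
Answer: 4

Derivation:
Constraint 1 (Z < Y) on D(Z)={3,5,8} D(Y)={2,3,4,5,6,8}: Z {3,5,8}->{3,5}; Y {2,3,4,5,6,8}->{4,5,6,8}
So after constraint 1: D(Y)={4,5,6,8}, size = 4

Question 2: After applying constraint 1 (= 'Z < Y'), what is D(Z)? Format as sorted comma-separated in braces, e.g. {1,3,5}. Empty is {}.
Constraint 1 (Z < Y) on D(Z)={3,5,8} D(Y)={2,3,4,5,6,8}: Z {3,5,8}->{3,5}; Y {2,3,4,5,6,8}->{4,5,6,8}
So after constraint 1: D(Z) = {3,5}

Answer: {3,5}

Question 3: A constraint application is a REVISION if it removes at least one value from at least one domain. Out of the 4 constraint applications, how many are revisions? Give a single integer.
Answer: 3

Derivation:
Constraint 1 (Z < Y) on D(Z)={3,5,8} D(Y)={2,3,4,5,6,8}: Z {3,5,8}->{3,5}; Y {2,3,4,5,6,8}->{4,5,6,8} => REVISION
Constraint 2 (Z < X) on D(Z)={3,5} D(X)={2,6,7,8}: X {2,6,7,8}->{6,7,8} => REVISION
Constraint 3 (X < Z) on D(X)={6,7,8} D(Z)={3,5}: X {6,7,8}->{}; Z {3,5}->{} => REVISION
Constraint 4 (X != Z) on D(X)={} D(Z)={}: no change => not a revision
Total revisions = 3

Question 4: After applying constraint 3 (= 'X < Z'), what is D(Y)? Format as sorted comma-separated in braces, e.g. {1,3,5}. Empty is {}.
Constraint 1 (Z < Y) on D(Z)={3,5,8} D(Y)={2,3,4,5,6,8}: Z {3,5,8}->{3,5}; Y {2,3,4,5,6,8}->{4,5,6,8}
Constraint 2 (Z < X) on D(Z)={3,5} D(X)={2,6,7,8}: X {2,6,7,8}->{6,7,8}
Constraint 3 (X < Z) on D(X)={6,7,8} D(Z)={3,5}: X {6,7,8}->{}; Z {3,5}->{}
So after constraint 3: D(Y) = {4,5,6,8}

Answer: {4,5,6,8}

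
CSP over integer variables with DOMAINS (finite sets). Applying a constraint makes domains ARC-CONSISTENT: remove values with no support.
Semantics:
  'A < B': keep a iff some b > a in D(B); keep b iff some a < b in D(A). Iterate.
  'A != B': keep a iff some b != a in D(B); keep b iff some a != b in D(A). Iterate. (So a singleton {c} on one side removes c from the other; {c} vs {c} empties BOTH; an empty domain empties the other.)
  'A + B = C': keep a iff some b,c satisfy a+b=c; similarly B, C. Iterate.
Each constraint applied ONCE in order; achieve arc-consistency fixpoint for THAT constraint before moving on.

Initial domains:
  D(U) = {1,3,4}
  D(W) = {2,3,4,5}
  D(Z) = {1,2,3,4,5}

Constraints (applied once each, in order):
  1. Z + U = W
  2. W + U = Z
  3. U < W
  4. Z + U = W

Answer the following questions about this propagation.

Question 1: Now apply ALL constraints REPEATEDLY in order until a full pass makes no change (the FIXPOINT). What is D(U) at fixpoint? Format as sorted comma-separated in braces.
Answer: {}

Derivation:
pass 0 (initial): D(U)={1,3,4}
pass 1: U {1,3,4}->{}; W {2,3,4,5}->{}; Z {1,2,3,4,5}->{}
pass 2: no change
Fixpoint after 2 passes: D(U) = {}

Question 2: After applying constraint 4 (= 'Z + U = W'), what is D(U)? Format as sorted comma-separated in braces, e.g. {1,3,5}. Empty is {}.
Constraint 1 (Z + U = W) on D(Z)={1,2,3,4,5} D(U)={1,3,4} D(W)={2,3,4,5}: Z {1,2,3,4,5}->{1,2,3,4}
Constraint 2 (W + U = Z) on D(W)={2,3,4,5} D(U)={1,3,4} D(Z)={1,2,3,4}: W {2,3,4,5}->{2,3}; U {1,3,4}->{1}; Z {1,2,3,4}->{3,4}
Constraint 3 (U < W) on D(U)={1} D(W)={2,3}: no change
Constraint 4 (Z + U = W) on D(Z)={3,4} D(U)={1} D(W)={2,3}: Z {3,4}->{}; U {1}->{}; W {2,3}->{}
So after constraint 4: D(U) = {}

Answer: {}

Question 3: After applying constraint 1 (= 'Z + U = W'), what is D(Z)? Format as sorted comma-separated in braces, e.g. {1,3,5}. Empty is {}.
Answer: {1,2,3,4}

Derivation:
Constraint 1 (Z + U = W) on D(Z)={1,2,3,4,5} D(U)={1,3,4} D(W)={2,3,4,5}: Z {1,2,3,4,5}->{1,2,3,4}
So after constraint 1: D(Z) = {1,2,3,4}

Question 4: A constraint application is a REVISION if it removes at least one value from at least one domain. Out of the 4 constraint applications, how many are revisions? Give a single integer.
Answer: 3

Derivation:
Constraint 1 (Z + U = W) on D(Z)={1,2,3,4,5} D(U)={1,3,4} D(W)={2,3,4,5}: Z {1,2,3,4,5}->{1,2,3,4} => REVISION
Constraint 2 (W + U = Z) on D(W)={2,3,4,5} D(U)={1,3,4} D(Z)={1,2,3,4}: W {2,3,4,5}->{2,3}; U {1,3,4}->{1}; Z {1,2,3,4}->{3,4} => REVISION
Constraint 3 (U < W) on D(U)={1} D(W)={2,3}: no change => not a revision
Constraint 4 (Z + U = W) on D(Z)={3,4} D(U)={1} D(W)={2,3}: Z {3,4}->{}; U {1}->{}; W {2,3}->{} => REVISION
Total revisions = 3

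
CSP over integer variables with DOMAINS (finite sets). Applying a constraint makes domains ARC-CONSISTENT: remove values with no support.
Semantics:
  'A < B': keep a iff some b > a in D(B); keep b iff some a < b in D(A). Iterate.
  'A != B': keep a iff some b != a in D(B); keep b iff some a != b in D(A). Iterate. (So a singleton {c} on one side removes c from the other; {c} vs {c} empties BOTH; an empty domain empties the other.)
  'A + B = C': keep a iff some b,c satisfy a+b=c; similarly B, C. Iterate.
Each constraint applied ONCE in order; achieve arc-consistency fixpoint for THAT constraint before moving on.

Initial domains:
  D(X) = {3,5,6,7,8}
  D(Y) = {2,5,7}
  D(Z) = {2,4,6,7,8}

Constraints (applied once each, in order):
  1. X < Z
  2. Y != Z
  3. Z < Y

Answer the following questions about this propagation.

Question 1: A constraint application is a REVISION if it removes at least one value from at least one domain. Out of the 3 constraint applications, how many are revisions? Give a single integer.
Answer: 2

Derivation:
Constraint 1 (X < Z) on D(X)={3,5,6,7,8} D(Z)={2,4,6,7,8}: X {3,5,6,7,8}->{3,5,6,7}; Z {2,4,6,7,8}->{4,6,7,8} => REVISION
Constraint 2 (Y != Z) on D(Y)={2,5,7} D(Z)={4,6,7,8}: no change => not a revision
Constraint 3 (Z < Y) on D(Z)={4,6,7,8} D(Y)={2,5,7}: Z {4,6,7,8}->{4,6}; Y {2,5,7}->{5,7} => REVISION
Total revisions = 2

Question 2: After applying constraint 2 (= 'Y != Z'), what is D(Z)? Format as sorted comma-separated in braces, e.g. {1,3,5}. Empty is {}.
Constraint 1 (X < Z) on D(X)={3,5,6,7,8} D(Z)={2,4,6,7,8}: X {3,5,6,7,8}->{3,5,6,7}; Z {2,4,6,7,8}->{4,6,7,8}
Constraint 2 (Y != Z) on D(Y)={2,5,7} D(Z)={4,6,7,8}: no change
So after constraint 2: D(Z) = {4,6,7,8}

Answer: {4,6,7,8}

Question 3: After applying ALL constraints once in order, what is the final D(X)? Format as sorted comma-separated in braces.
Constraint 1 (X < Z) on D(X)={3,5,6,7,8} D(Z)={2,4,6,7,8}: X {3,5,6,7,8}->{3,5,6,7}; Z {2,4,6,7,8}->{4,6,7,8}
Constraint 2 (Y != Z) on D(Y)={2,5,7} D(Z)={4,6,7,8}: no change
Constraint 3 (Z < Y) on D(Z)={4,6,7,8} D(Y)={2,5,7}: Z {4,6,7,8}->{4,6}; Y {2,5,7}->{5,7}
So after all 3 constraints: D(X) = {3,5,6,7}

Answer: {3,5,6,7}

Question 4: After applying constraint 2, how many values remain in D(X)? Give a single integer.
Constraint 1 (X < Z) on D(X)={3,5,6,7,8} D(Z)={2,4,6,7,8}: X {3,5,6,7,8}->{3,5,6,7}; Z {2,4,6,7,8}->{4,6,7,8}
Constraint 2 (Y != Z) on D(Y)={2,5,7} D(Z)={4,6,7,8}: no change
So after constraint 2: D(X)={3,5,6,7}, size = 4

Answer: 4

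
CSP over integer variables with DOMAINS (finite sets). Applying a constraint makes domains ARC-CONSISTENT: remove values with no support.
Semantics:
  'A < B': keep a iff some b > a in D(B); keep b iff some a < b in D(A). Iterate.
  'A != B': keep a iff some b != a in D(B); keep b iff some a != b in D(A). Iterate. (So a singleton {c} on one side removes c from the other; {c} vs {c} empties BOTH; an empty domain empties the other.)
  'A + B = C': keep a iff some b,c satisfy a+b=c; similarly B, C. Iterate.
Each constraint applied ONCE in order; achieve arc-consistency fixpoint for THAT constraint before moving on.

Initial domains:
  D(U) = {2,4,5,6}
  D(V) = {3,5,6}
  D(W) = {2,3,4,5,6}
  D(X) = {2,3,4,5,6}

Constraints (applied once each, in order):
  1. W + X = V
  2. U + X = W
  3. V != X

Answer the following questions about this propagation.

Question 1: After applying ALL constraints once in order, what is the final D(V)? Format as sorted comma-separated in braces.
Constraint 1 (W + X = V) on D(W)={2,3,4,5,6} D(X)={2,3,4,5,6} D(V)={3,5,6}: W {2,3,4,5,6}->{2,3,4}; X {2,3,4,5,6}->{2,3,4}; V {3,5,6}->{5,6}
Constraint 2 (U + X = W) on D(U)={2,4,5,6} D(X)={2,3,4} D(W)={2,3,4}: U {2,4,5,6}->{2}; X {2,3,4}->{2}; W {2,3,4}->{4}
Constraint 3 (V != X) on D(V)={5,6} D(X)={2}: no change
So after all 3 constraints: D(V) = {5,6}

Answer: {5,6}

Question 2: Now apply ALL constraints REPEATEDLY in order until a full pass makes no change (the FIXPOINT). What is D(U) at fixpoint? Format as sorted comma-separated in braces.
pass 0 (initial): D(U)={2,4,5,6}
pass 1: U {2,4,5,6}->{2}; V {3,5,6}->{5,6}; W {2,3,4,5,6}->{4}; X {2,3,4,5,6}->{2}
pass 2: V {5,6}->{6}
pass 3: no change
Fixpoint after 3 passes: D(U) = {2}

Answer: {2}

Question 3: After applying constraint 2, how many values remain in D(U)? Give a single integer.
Constraint 1 (W + X = V) on D(W)={2,3,4,5,6} D(X)={2,3,4,5,6} D(V)={3,5,6}: W {2,3,4,5,6}->{2,3,4}; X {2,3,4,5,6}->{2,3,4}; V {3,5,6}->{5,6}
Constraint 2 (U + X = W) on D(U)={2,4,5,6} D(X)={2,3,4} D(W)={2,3,4}: U {2,4,5,6}->{2}; X {2,3,4}->{2}; W {2,3,4}->{4}
So after constraint 2: D(U)={2}, size = 1

Answer: 1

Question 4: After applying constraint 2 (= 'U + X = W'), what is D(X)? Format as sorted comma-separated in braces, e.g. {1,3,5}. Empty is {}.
Constraint 1 (W + X = V) on D(W)={2,3,4,5,6} D(X)={2,3,4,5,6} D(V)={3,5,6}: W {2,3,4,5,6}->{2,3,4}; X {2,3,4,5,6}->{2,3,4}; V {3,5,6}->{5,6}
Constraint 2 (U + X = W) on D(U)={2,4,5,6} D(X)={2,3,4} D(W)={2,3,4}: U {2,4,5,6}->{2}; X {2,3,4}->{2}; W {2,3,4}->{4}
So after constraint 2: D(X) = {2}

Answer: {2}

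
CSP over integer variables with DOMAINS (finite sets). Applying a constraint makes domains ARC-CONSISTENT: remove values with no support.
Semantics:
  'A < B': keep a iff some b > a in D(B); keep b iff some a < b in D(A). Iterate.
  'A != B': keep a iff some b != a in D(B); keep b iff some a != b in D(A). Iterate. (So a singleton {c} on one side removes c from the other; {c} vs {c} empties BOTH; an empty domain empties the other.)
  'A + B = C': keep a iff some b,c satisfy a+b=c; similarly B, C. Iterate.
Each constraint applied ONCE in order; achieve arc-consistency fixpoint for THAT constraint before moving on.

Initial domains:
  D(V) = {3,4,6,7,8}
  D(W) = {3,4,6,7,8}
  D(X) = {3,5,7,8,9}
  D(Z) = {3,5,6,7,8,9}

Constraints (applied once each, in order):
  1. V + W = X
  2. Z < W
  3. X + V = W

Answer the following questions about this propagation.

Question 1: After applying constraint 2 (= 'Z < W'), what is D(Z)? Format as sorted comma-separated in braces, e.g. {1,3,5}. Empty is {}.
Answer: {3,5}

Derivation:
Constraint 1 (V + W = X) on D(V)={3,4,6,7,8} D(W)={3,4,6,7,8} D(X)={3,5,7,8,9}: V {3,4,6,7,8}->{3,4,6}; W {3,4,6,7,8}->{3,4,6}; X {3,5,7,8,9}->{7,8,9}
Constraint 2 (Z < W) on D(Z)={3,5,6,7,8,9} D(W)={3,4,6}: Z {3,5,6,7,8,9}->{3,5}; W {3,4,6}->{4,6}
So after constraint 2: D(Z) = {3,5}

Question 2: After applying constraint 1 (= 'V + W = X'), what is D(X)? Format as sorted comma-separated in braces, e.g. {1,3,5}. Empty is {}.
Constraint 1 (V + W = X) on D(V)={3,4,6,7,8} D(W)={3,4,6,7,8} D(X)={3,5,7,8,9}: V {3,4,6,7,8}->{3,4,6}; W {3,4,6,7,8}->{3,4,6}; X {3,5,7,8,9}->{7,8,9}
So after constraint 1: D(X) = {7,8,9}

Answer: {7,8,9}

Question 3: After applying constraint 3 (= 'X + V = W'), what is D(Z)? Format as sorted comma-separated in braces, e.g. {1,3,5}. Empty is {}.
Answer: {3,5}

Derivation:
Constraint 1 (V + W = X) on D(V)={3,4,6,7,8} D(W)={3,4,6,7,8} D(X)={3,5,7,8,9}: V {3,4,6,7,8}->{3,4,6}; W {3,4,6,7,8}->{3,4,6}; X {3,5,7,8,9}->{7,8,9}
Constraint 2 (Z < W) on D(Z)={3,5,6,7,8,9} D(W)={3,4,6}: Z {3,5,6,7,8,9}->{3,5}; W {3,4,6}->{4,6}
Constraint 3 (X + V = W) on D(X)={7,8,9} D(V)={3,4,6} D(W)={4,6}: X {7,8,9}->{}; V {3,4,6}->{}; W {4,6}->{}
So after constraint 3: D(Z) = {3,5}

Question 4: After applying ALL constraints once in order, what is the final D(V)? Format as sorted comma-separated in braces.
Answer: {}

Derivation:
Constraint 1 (V + W = X) on D(V)={3,4,6,7,8} D(W)={3,4,6,7,8} D(X)={3,5,7,8,9}: V {3,4,6,7,8}->{3,4,6}; W {3,4,6,7,8}->{3,4,6}; X {3,5,7,8,9}->{7,8,9}
Constraint 2 (Z < W) on D(Z)={3,5,6,7,8,9} D(W)={3,4,6}: Z {3,5,6,7,8,9}->{3,5}; W {3,4,6}->{4,6}
Constraint 3 (X + V = W) on D(X)={7,8,9} D(V)={3,4,6} D(W)={4,6}: X {7,8,9}->{}; V {3,4,6}->{}; W {4,6}->{}
So after all 3 constraints: D(V) = {}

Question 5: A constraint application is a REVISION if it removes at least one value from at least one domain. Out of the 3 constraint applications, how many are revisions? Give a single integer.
Answer: 3

Derivation:
Constraint 1 (V + W = X) on D(V)={3,4,6,7,8} D(W)={3,4,6,7,8} D(X)={3,5,7,8,9}: V {3,4,6,7,8}->{3,4,6}; W {3,4,6,7,8}->{3,4,6}; X {3,5,7,8,9}->{7,8,9} => REVISION
Constraint 2 (Z < W) on D(Z)={3,5,6,7,8,9} D(W)={3,4,6}: Z {3,5,6,7,8,9}->{3,5}; W {3,4,6}->{4,6} => REVISION
Constraint 3 (X + V = W) on D(X)={7,8,9} D(V)={3,4,6} D(W)={4,6}: X {7,8,9}->{}; V {3,4,6}->{}; W {4,6}->{} => REVISION
Total revisions = 3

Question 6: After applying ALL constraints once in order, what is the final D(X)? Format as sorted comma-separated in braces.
Constraint 1 (V + W = X) on D(V)={3,4,6,7,8} D(W)={3,4,6,7,8} D(X)={3,5,7,8,9}: V {3,4,6,7,8}->{3,4,6}; W {3,4,6,7,8}->{3,4,6}; X {3,5,7,8,9}->{7,8,9}
Constraint 2 (Z < W) on D(Z)={3,5,6,7,8,9} D(W)={3,4,6}: Z {3,5,6,7,8,9}->{3,5}; W {3,4,6}->{4,6}
Constraint 3 (X + V = W) on D(X)={7,8,9} D(V)={3,4,6} D(W)={4,6}: X {7,8,9}->{}; V {3,4,6}->{}; W {4,6}->{}
So after all 3 constraints: D(X) = {}

Answer: {}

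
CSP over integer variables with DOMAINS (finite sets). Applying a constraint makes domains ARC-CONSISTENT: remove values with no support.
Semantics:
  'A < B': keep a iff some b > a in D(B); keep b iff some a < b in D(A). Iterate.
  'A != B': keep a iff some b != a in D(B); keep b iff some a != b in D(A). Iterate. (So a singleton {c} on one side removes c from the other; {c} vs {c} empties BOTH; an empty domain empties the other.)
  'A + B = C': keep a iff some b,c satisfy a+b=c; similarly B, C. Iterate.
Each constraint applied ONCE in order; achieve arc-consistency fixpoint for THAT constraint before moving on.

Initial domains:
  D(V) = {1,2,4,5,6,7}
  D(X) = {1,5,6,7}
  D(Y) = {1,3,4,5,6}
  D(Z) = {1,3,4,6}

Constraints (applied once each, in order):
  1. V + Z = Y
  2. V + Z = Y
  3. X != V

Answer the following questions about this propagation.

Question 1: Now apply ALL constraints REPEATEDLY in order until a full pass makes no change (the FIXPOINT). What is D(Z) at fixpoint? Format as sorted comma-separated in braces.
Answer: {1,3,4}

Derivation:
pass 0 (initial): D(Z)={1,3,4,6}
pass 1: V {1,2,4,5,6,7}->{1,2,4,5}; Y {1,3,4,5,6}->{3,4,5,6}; Z {1,3,4,6}->{1,3,4}
pass 2: no change
Fixpoint after 2 passes: D(Z) = {1,3,4}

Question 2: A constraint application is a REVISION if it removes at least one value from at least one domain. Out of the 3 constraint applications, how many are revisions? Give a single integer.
Constraint 1 (V + Z = Y) on D(V)={1,2,4,5,6,7} D(Z)={1,3,4,6} D(Y)={1,3,4,5,6}: V {1,2,4,5,6,7}->{1,2,4,5}; Z {1,3,4,6}->{1,3,4}; Y {1,3,4,5,6}->{3,4,5,6} => REVISION
Constraint 2 (V + Z = Y) on D(V)={1,2,4,5} D(Z)={1,3,4} D(Y)={3,4,5,6}: no change => not a revision
Constraint 3 (X != V) on D(X)={1,5,6,7} D(V)={1,2,4,5}: no change => not a revision
Total revisions = 1

Answer: 1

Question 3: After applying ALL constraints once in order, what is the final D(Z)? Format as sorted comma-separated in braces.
Constraint 1 (V + Z = Y) on D(V)={1,2,4,5,6,7} D(Z)={1,3,4,6} D(Y)={1,3,4,5,6}: V {1,2,4,5,6,7}->{1,2,4,5}; Z {1,3,4,6}->{1,3,4}; Y {1,3,4,5,6}->{3,4,5,6}
Constraint 2 (V + Z = Y) on D(V)={1,2,4,5} D(Z)={1,3,4} D(Y)={3,4,5,6}: no change
Constraint 3 (X != V) on D(X)={1,5,6,7} D(V)={1,2,4,5}: no change
So after all 3 constraints: D(Z) = {1,3,4}

Answer: {1,3,4}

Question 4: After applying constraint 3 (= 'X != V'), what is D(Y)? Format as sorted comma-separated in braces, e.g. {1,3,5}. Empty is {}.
Constraint 1 (V + Z = Y) on D(V)={1,2,4,5,6,7} D(Z)={1,3,4,6} D(Y)={1,3,4,5,6}: V {1,2,4,5,6,7}->{1,2,4,5}; Z {1,3,4,6}->{1,3,4}; Y {1,3,4,5,6}->{3,4,5,6}
Constraint 2 (V + Z = Y) on D(V)={1,2,4,5} D(Z)={1,3,4} D(Y)={3,4,5,6}: no change
Constraint 3 (X != V) on D(X)={1,5,6,7} D(V)={1,2,4,5}: no change
So after constraint 3: D(Y) = {3,4,5,6}

Answer: {3,4,5,6}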